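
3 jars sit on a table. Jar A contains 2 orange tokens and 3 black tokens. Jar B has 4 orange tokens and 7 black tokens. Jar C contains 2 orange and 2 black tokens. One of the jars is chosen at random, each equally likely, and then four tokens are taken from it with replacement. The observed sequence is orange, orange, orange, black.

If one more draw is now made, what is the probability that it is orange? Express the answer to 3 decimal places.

0.439

Compute the likelihood of the observed sequence for each case: P(data | jar A) = (2/5)(2/5)(2/5)(3/5) = 0.0384; P(data | jar B) = (4/11)(4/11)(4/11)(7/11) = 0.030599; P(data | jar C) = (2/4)(2/4)(2/4)(2/4) = 0.0625.
Weighting by the prior gives 1/3 · 0.0384 = 0.0128, 1/3 · 0.030599 = 0.0102, 1/3 · 0.0625 = 0.020833; these sum to 0.043833.
Dividing through by the total gives posterior P(jar A | data) = 0.29202, P(jar B | data) = 0.23269, P(jar C | data) = 0.47529.
So P(orange next | data) = Σ P(orange next | H) P(H | data) = (2/5)(0.29202) + (4/11)(0.23269) + (1/2)(0.47529) = 0.43907.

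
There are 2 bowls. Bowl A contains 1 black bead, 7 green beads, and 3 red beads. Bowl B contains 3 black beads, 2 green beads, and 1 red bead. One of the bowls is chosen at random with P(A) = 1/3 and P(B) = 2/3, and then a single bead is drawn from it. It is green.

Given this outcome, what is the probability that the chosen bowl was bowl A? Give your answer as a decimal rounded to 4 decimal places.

0.4884

Compute the likelihood of this draw for each case: P(data | bowl A) = (7/11) = 7/11; P(data | bowl B) = (2/6) = 1/3.
Multiplying each by its prior: 1/3 · 7/11 = 7/33, 2/3 · 1/3 = 2/9; with total 43/99.
Therefore the posterior P(bowl A | data) = (7/33) / (43/99) = 21/43.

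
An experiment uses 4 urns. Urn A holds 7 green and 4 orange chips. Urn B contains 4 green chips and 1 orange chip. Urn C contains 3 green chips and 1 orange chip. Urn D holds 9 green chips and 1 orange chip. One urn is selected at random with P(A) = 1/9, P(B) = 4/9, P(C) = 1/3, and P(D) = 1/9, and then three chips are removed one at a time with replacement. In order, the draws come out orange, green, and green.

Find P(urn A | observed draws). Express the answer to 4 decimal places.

For each hypothesis, P(data | H) works out to: P(data | urn A) = (4/11)(7/11)(7/11) = 0.14726; P(data | urn B) = (1/5)(4/5)(4/5) = 0.128; P(data | urn C) = (1/4)(3/4)(3/4) = 0.14062; P(data | urn D) = (1/10)(9/10)(9/10) = 0.081.
The prior-weighted likelihoods are 1/9 · 0.14726 = 0.016362, 4/9 · 0.128 = 0.056889, 1/3 · 0.14062 = 0.046875, 1/9 · 0.081 = 0.009; with total 0.12913.
By Bayes' rule, P(urn A | data) = (0.016362) / (0.12913) = 0.12671.

0.1267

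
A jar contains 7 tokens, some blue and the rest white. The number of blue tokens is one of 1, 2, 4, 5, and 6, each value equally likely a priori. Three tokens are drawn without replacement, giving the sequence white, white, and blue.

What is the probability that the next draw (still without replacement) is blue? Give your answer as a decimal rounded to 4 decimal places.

0.3654

For each hypothesis, P(data | H) works out to: P(data | r = 1) = (6/7)(5/6)(1/5) = 1/7; P(data | r = 2) = (5/7)(4/6)(2/5) = 4/21; P(data | r = 4) = (3/7)(2/6)(4/5) = 4/35; P(data | r = 5) = (2/7)(1/6)(5/5) = 1/21; P(data | r = 6) = (1/7)(0/6) = 0.
Multiplying each by its prior: 1/5 · 1/7 = 1/35, 1/5 · 4/21 = 4/105, 1/5 · 4/35 = 4/175, 1/5 · 1/21 = 1/105, 1/5 · 0 = 0; summing to 52/525.
The posterior is then P(r = 1 | data) = 15/52, P(r = 2 | data) = 5/13, P(r = 4 | data) = 3/13, P(r = 5 | data) = 5/52, P(r = 6 | data) = 0.
The predictive probability is P(blue next | data) = (0)(15/52) + (1/4)(5/13) + (3/4)(3/13) + (1)(5/52) = 19/52.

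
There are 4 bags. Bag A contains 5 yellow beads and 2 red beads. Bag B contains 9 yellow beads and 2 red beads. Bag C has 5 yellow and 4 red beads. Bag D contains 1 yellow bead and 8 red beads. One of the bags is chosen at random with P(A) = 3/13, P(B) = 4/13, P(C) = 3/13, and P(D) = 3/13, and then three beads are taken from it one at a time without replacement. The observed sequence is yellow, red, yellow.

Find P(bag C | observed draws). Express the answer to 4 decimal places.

0.2922

Under each hypothesis, the probability of the observed sequence is: P(data | bag A) = (5/7)(2/6)(4/5) = 0.19048; P(data | bag B) = (9/11)(2/10)(8/9) = 0.14545; P(data | bag C) = (5/9)(4/8)(4/7) = 0.15873; P(data | bag D) = (1/9)(8/8)(0/7) = 0.
Weighting by the prior gives 3/13 · 0.19048 = 0.043956, 4/13 · 0.14545 = 0.044755, 3/13 · 0.15873 = 0.03663, 3/13 · 0 = 0; summing to 0.12534.
By Bayes' rule, P(bag C | data) = (0.03663) / (0.12534) = 0.29224.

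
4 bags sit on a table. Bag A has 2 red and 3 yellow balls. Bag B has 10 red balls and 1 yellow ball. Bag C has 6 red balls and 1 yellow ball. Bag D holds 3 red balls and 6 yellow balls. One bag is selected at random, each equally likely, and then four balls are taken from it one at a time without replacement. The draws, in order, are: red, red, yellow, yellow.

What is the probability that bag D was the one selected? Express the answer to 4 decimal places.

Under each hypothesis, the probability of the observed sequence is: P(data | bag A) = (2/5)(1/4)(3/3)(2/2) = 0.1; P(data | bag B) = (10/11)(9/10)(1/9)(0/8) = 0; P(data | bag C) = (6/7)(5/6)(1/5)(0/4) = 0; P(data | bag D) = (3/9)(2/8)(6/7)(5/6) = 0.059524.
The prior-weighted likelihoods are 1/4 · 0.1 = 0.025, 1/4 · 0 = 0, 1/4 · 0 = 0, 1/4 · 0.059524 = 0.014881; these sum to 0.039881.
Hence P(bag D | data) = (0.014881) / (0.039881) = 0.37313.

0.3731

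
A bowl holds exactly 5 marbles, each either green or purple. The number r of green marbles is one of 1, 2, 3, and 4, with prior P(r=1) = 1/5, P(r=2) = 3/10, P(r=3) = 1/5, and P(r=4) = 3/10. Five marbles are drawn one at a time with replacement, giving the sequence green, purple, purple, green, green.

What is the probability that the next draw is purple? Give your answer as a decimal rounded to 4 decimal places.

For each hypothesis, P(data | H) works out to: P(data | r = 1) = (1/5)(4/5)(4/5)(1/5)(1/5) = 0.00512; P(data | r = 2) = (2/5)(3/5)(3/5)(2/5)(2/5) = 0.02304; P(data | r = 3) = (3/5)(2/5)(2/5)(3/5)(3/5) = 0.03456; P(data | r = 4) = (4/5)(1/5)(1/5)(4/5)(4/5) = 0.02048.
Multiplying each by its prior: 1/5 · 0.00512 = 0.001024, 3/10 · 0.02304 = 0.006912, 1/5 · 0.03456 = 0.006912, 3/10 · 0.02048 = 0.006144; with total 0.020992.
Dividing through by the total gives posterior P(r = 1 | data) = 0.04878, P(r = 2 | data) = 0.32927, P(r = 3 | data) = 0.32927, P(r = 4 | data) = 0.29268.
Averaging over the posterior, P(purple next | data) = (4/5)(0.04878) + (3/5)(0.32927) + (2/5)(0.32927) + (1/5)(0.29268) = 0.42683.

0.4268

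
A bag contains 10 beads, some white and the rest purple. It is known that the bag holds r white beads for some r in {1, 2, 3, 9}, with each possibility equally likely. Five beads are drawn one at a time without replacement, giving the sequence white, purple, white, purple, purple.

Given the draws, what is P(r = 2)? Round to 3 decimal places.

0.348

Compute the likelihood of the observed sequence for each case: P(data | r = 1) = (1/10)(9/9)(0/8) = 0; P(data | r = 2) = (2/10)(8/9)(1/8)(7/7)(6/6) = 0.022222; P(data | r = 3) = (3/10)(7/9)(2/8)(6/7)(5/6) = 0.041667; P(data | r = 9) = (9/10)(1/9)(8/8)(0/7) = 0.
Weighting by the prior gives 1/4 · 0 = 0, 1/4 · 0.022222 = 0.0055556, 1/4 · 0.041667 = 0.010417, 1/4 · 0 = 0; with total 0.015972.
By Bayes' rule, P(r = 2 | data) = (0.0055556) / (0.015972) = 0.34783.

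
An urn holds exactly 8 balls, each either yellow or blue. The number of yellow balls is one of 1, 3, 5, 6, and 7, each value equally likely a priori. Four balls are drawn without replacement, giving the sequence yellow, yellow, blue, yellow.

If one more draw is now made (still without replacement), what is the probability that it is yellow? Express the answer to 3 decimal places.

0.727

For each hypothesis, P(data | H) works out to: P(data | r = 1) = (1/8)(0/7) = 0; P(data | r = 3) = (3/8)(2/7)(5/6)(1/5) = 1/56; P(data | r = 5) = (5/8)(4/7)(3/6)(3/5) = 3/28; P(data | r = 6) = (6/8)(5/7)(2/6)(4/5) = 1/7; P(data | r = 7) = (7/8)(6/7)(1/6)(5/5) = 1/8.
Multiplying each by its prior: 1/5 · 0 = 0, 1/5 · 1/56 = 1/280, 1/5 · 3/28 = 3/140, 1/5 · 1/7 = 1/35, 1/5 · 1/8 = 1/40; with total 11/140.
Dividing through by the total gives posterior P(r = 1 | data) = 0, P(r = 3 | data) = 1/22, P(r = 5 | data) = 3/11, P(r = 6 | data) = 4/11, P(r = 7 | data) = 7/22.
So P(yellow next | data) = Σ P(yellow next | H) P(H | data) = (0)(1/22) + (1/2)(3/11) + (3/4)(4/11) + (1)(7/22) = 8/11.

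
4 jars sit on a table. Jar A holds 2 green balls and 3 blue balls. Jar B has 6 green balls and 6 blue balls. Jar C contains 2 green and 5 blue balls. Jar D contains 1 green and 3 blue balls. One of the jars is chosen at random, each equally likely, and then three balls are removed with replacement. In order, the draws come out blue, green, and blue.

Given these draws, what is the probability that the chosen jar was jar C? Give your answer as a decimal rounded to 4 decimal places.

Under each hypothesis, the probability of the observed sequence is: P(data | jar A) = (3/5)(2/5)(3/5) = 0.144; P(data | jar B) = (6/12)(6/12)(6/12) = 0.125; P(data | jar C) = (5/7)(2/7)(5/7) = 0.14577; P(data | jar D) = (3/4)(1/4)(3/4) = 0.14062.
Weighting by the prior gives 1/4 · 0.144 = 0.036, 1/4 · 0.125 = 0.03125, 1/4 · 0.14577 = 0.036443, 1/4 · 0.14062 = 0.035156; summing to 0.13885.
By Bayes' rule, P(jar C | data) = (0.036443) / (0.13885) = 0.26247.

0.2625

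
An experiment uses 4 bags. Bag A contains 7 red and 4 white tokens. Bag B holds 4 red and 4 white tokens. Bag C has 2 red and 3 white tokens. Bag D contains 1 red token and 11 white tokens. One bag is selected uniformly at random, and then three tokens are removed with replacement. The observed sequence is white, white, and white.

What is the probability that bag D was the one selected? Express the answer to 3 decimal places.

0.664

For each hypothesis, P(data | H) works out to: P(data | bag A) = (4/11)(4/11)(4/11) = 0.048084; P(data | bag B) = (4/8)(4/8)(4/8) = 0.125; P(data | bag C) = (3/5)(3/5)(3/5) = 0.216; P(data | bag D) = (11/12)(11/12)(11/12) = 0.77025.
Multiplying each by its prior: 1/4 · 0.048084 = 0.012021, 1/4 · 0.125 = 0.03125, 1/4 · 0.216 = 0.054, 1/4 · 0.77025 = 0.19256; with total 0.28983.
Hence P(bag D | data) = (0.19256) / (0.28983) = 0.66439.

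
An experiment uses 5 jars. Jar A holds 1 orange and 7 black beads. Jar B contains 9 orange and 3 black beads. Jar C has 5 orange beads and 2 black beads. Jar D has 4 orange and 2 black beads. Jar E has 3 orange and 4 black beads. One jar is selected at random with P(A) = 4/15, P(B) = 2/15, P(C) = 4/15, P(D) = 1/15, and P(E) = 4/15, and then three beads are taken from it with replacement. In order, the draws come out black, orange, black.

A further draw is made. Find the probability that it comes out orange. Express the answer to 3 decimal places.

The likelihood of the observed sequence under each hypothesis: P(data | jar A) = (7/8)(1/8)(7/8) = 0.095703; P(data | jar B) = (3/12)(9/12)(3/12) = 0.046875; P(data | jar C) = (2/7)(5/7)(2/7) = 0.058309; P(data | jar D) = (2/6)(4/6)(2/6) = 0.074074; P(data | jar E) = (4/7)(3/7)(4/7) = 0.13994.
The prior-weighted likelihoods are 4/15 · 0.095703 = 0.025521, 2/15 · 0.046875 = 0.00625, 4/15 · 0.058309 = 0.015549, 1/15 · 0.074074 = 0.0049383, 4/15 · 0.13994 = 0.037318; with total 0.089576.
The posterior is then P(jar A | data) = 0.28491, P(jar B | data) = 0.069773, P(jar C | data) = 0.17359, P(jar D | data) = 0.055129, P(jar E | data) = 0.4166.
The predictive probability is P(orange next | data) = (1/8)(0.28491) + (3/4)(0.069773) + (5/7)(0.17359) + (2/3)(0.055129) + (3/7)(0.4166) = 0.42723.

0.427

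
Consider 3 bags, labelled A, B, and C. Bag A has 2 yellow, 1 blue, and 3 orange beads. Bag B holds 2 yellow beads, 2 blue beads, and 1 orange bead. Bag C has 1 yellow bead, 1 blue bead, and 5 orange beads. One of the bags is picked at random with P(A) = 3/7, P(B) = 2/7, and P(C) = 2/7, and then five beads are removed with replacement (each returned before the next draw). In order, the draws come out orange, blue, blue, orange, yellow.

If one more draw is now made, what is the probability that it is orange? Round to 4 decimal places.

For each hypothesis, P(data | H) works out to: P(data | bag A) = (3/6)(1/6)(1/6)(3/6)(2/6) = 0.0023148; P(data | bag B) = (1/5)(2/5)(2/5)(1/5)(2/5) = 0.00256; P(data | bag C) = (5/7)(1/7)(1/7)(5/7)(1/7) = 0.0014875.
The prior-weighted likelihoods are 3/7 · 0.0023148 = 0.00099206, 2/7 · 0.00256 = 0.00073143, 2/7 · 0.0014875 = 0.00042499; summing to 0.0021485.
The posterior is then P(bag A | data) = 0.46175, P(bag B | data) = 0.34044, P(bag C | data) = 0.19781.
So P(orange next | data) = Σ P(orange next | H) P(H | data) = (1/2)(0.46175) + (1/5)(0.34044) + (5/7)(0.19781) = 0.44026.

0.4403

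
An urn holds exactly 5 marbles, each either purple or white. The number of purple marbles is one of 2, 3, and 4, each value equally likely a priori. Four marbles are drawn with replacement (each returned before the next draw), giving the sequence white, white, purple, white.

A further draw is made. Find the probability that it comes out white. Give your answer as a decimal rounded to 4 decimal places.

0.5220

Under each hypothesis, the probability of the observed sequence is: P(data | r = 2) = (3/5)(3/5)(2/5)(3/5) = 0.0864; P(data | r = 3) = (2/5)(2/5)(3/5)(2/5) = 0.0384; P(data | r = 4) = (1/5)(1/5)(4/5)(1/5) = 0.0064.
Multiplying each by its prior: 1/3 · 0.0864 = 0.0288, 1/3 · 0.0384 = 0.0128, 1/3 · 0.0064 = 0.0021333; with total 0.043733.
Normalising, the posterior is P(r = 2 | data) = 0.65854, P(r = 3 | data) = 0.29268, P(r = 4 | data) = 0.04878.
The predictive probability is P(white next | data) = (3/5)(0.65854) + (2/5)(0.29268) + (1/5)(0.04878) = 0.52195.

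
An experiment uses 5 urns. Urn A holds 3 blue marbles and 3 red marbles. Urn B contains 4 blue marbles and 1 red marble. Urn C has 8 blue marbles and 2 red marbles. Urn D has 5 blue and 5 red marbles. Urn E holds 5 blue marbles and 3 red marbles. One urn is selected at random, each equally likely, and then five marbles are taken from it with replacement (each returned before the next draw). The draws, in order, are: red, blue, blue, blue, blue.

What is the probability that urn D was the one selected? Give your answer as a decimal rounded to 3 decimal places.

Compute the likelihood of the observed sequence for each case: P(data | urn A) = (3/6)(3/6)(3/6)(3/6)(3/6) = 0.03125; P(data | urn B) = (1/5)(4/5)(4/5)(4/5)(4/5) = 0.08192; P(data | urn C) = (2/10)(8/10)(8/10)(8/10)(8/10) = 0.08192; P(data | urn D) = (5/10)(5/10)(5/10)(5/10)(5/10) = 0.03125; P(data | urn E) = (3/8)(5/8)(5/8)(5/8)(5/8) = 0.05722.
Multiplying each by its prior: 1/5 · 0.03125 = 0.00625, 1/5 · 0.08192 = 0.016384, 1/5 · 0.08192 = 0.016384, 1/5 · 0.03125 = 0.00625, 1/5 · 0.05722 = 0.011444; summing to 0.056712.
Hence P(urn D | data) = (0.00625) / (0.056712) = 0.11021.

0.110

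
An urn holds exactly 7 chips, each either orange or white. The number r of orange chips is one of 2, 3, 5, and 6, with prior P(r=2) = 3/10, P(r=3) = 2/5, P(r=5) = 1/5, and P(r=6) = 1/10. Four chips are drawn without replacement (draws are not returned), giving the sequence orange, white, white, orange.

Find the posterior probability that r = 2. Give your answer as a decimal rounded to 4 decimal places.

0.2459

The likelihood of the observed sequence under each hypothesis: P(data | r = 2) = (2/7)(5/6)(4/5)(1/4) = 0.047619; P(data | r = 3) = (3/7)(4/6)(3/5)(2/4) = 0.085714; P(data | r = 5) = (5/7)(2/6)(1/5)(4/4) = 0.047619; P(data | r = 6) = (6/7)(1/6)(0/5) = 0.
The prior-weighted likelihoods are 3/10 · 0.047619 = 0.014286, 2/5 · 0.085714 = 0.034286, 1/5 · 0.047619 = 0.0095238, 1/10 · 0 = 0; these sum to 0.058095.
Hence P(r = 2 | data) = (0.014286) / (0.058095) = 0.2459.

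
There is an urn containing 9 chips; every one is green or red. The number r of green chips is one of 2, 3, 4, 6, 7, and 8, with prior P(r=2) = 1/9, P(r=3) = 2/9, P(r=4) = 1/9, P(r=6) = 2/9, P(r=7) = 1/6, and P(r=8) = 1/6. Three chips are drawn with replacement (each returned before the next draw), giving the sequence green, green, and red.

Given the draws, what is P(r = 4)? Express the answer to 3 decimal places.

0.119

For each hypothesis, P(data | H) works out to: P(data | r = 2) = (2/9)(2/9)(7/9) = 0.038409; P(data | r = 3) = (3/9)(3/9)(6/9) = 0.074074; P(data | r = 4) = (4/9)(4/9)(5/9) = 0.10974; P(data | r = 6) = (6/9)(6/9)(3/9) = 0.14815; P(data | r = 7) = (7/9)(7/9)(2/9) = 0.13443; P(data | r = 8) = (8/9)(8/9)(1/9) = 0.087791.
Weighting by the prior gives 1/9 · 0.038409 = 0.0042676, 2/9 · 0.074074 = 0.016461, 1/9 · 0.10974 = 0.012193, 2/9 · 0.14815 = 0.032922, 1/6 · 0.13443 = 0.022405, 1/6 · 0.087791 = 0.014632; these sum to 0.10288.
By Bayes' rule, P(r = 4 | data) = (0.012193) / (0.10288) = 0.11852.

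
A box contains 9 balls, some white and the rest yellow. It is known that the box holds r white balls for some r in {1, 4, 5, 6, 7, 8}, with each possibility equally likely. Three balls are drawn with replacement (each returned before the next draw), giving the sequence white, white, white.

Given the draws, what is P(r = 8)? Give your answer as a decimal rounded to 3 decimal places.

0.406

The likelihood of the observed sequence under each hypothesis: P(data | r = 1) = (1/9)(1/9)(1/9) = 0.0013717; P(data | r = 4) = (4/9)(4/9)(4/9) = 0.087791; P(data | r = 5) = (5/9)(5/9)(5/9) = 0.17147; P(data | r = 6) = (6/9)(6/9)(6/9) = 0.2963; P(data | r = 7) = (7/9)(7/9)(7/9) = 0.47051; P(data | r = 8) = (8/9)(8/9)(8/9) = 0.70233.
The prior-weighted likelihoods are 1/6 · 0.0013717 = 0.00022862, 1/6 · 0.087791 = 0.014632, 1/6 · 0.17147 = 0.028578, 1/6 · 0.2963 = 0.049383, 1/6 · 0.47051 = 0.078418, 1/6 · 0.70233 = 0.11706; with total 0.28829.
By Bayes' rule, P(r = 8 | data) = (0.11706) / (0.28829) = 0.40603.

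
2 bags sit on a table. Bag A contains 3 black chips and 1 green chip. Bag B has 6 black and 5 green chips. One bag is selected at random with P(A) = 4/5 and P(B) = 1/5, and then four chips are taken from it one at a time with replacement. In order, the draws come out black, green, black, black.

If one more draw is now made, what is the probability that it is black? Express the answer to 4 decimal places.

0.7196

The likelihood of the observed sequence under each hypothesis: P(data | bag A) = (3/4)(1/4)(3/4)(3/4) = 0.10547; P(data | bag B) = (6/11)(5/11)(6/11)(6/11) = 0.073765.
Multiplying each by its prior: 4/5 · 0.10547 = 0.084375, 1/5 · 0.073765 = 0.014753; these sum to 0.099128.
Normalising, the posterior is P(bag A | data) = 0.85117, P(bag B | data) = 0.14883.
The predictive probability is P(black next | data) = (3/4)(0.85117) + (6/11)(0.14883) = 0.71956.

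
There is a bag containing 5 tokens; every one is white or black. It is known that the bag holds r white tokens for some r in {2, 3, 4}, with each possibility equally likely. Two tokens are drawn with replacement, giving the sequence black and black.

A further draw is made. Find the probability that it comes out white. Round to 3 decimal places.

Under each hypothesis, the probability of the observed sequence is: P(data | r = 2) = (3/5)(3/5) = 9/25; P(data | r = 3) = (2/5)(2/5) = 4/25; P(data | r = 4) = (1/5)(1/5) = 1/25.
The prior-weighted likelihoods are 1/3 · 9/25 = 3/25, 1/3 · 4/25 = 4/75, 1/3 · 1/25 = 1/75; these sum to 14/75.
The posterior is then P(r = 2 | data) = 9/14, P(r = 3 | data) = 2/7, P(r = 4 | data) = 1/14.
The predictive probability is P(white next | data) = (2/5)(9/14) + (3/5)(2/7) + (4/5)(1/14) = 17/35.

0.486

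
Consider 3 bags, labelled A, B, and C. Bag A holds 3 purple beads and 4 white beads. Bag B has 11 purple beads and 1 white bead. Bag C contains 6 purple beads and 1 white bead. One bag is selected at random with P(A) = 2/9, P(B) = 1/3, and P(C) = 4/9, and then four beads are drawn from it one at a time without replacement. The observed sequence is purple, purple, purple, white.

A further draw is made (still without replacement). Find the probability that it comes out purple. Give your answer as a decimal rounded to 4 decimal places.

0.9350

For each hypothesis, P(data | H) works out to: P(data | bag A) = (3/7)(2/6)(1/5)(4/4) = 1/35; P(data | bag B) = (11/12)(10/11)(9/10)(1/9) = 1/12; P(data | bag C) = (6/7)(5/6)(4/5)(1/4) = 1/7.
Multiplying each by its prior: 2/9 · 1/35 = 2/315, 1/3 · 1/12 = 1/36, 4/9 · 1/7 = 4/63; summing to 41/420.
The posterior is then P(bag A | data) = 8/123, P(bag B | data) = 35/123, P(bag C | data) = 80/123.
The predictive probability is P(purple next | data) = (0)(8/123) + (1)(35/123) + (1)(80/123) = 115/123.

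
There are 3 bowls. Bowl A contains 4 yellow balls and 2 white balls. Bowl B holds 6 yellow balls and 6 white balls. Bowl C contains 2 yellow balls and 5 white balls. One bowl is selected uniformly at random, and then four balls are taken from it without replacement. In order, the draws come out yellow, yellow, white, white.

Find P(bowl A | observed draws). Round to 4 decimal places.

0.3508

For each hypothesis, P(data | H) works out to: P(data | bowl A) = (4/6)(3/5)(2/4)(1/3) = 0.066667; P(data | bowl B) = (6/12)(5/11)(6/10)(5/9) = 0.075758; P(data | bowl C) = (2/7)(1/6)(5/5)(4/4) = 0.047619.
Weighting by the prior gives 1/3 · 0.066667 = 0.022222, 1/3 · 0.075758 = 0.025253, 1/3 · 0.047619 = 0.015873; summing to 0.063348.
Hence P(bowl A | data) = (0.022222) / (0.063348) = 0.3508.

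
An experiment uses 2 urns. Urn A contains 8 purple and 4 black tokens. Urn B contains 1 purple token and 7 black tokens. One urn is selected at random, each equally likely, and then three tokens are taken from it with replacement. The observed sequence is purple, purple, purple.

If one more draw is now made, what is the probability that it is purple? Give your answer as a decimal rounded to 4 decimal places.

The likelihood of the observed sequence under each hypothesis: P(data | urn A) = (8/12)(8/12)(8/12) = 0.2963; P(data | urn B) = (1/8)(1/8)(1/8) = 0.0019531.
Weighting by the prior gives 1/2 · 0.2963 = 0.14815, 1/2 · 0.0019531 = 0.00097656; with total 0.14912.
The posterior is then P(urn A | data) = 0.99345, P(urn B | data) = 0.0065486.
Averaging over the posterior, P(purple next | data) = (2/3)(0.99345) + (1/8)(0.0065486) = 0.66312.

0.6631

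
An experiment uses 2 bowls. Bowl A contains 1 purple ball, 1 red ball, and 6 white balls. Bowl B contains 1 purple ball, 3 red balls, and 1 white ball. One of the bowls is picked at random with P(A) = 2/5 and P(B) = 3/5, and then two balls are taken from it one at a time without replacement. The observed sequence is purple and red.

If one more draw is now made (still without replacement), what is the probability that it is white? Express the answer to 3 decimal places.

0.382

Under each hypothesis, the probability of the observed sequence is: P(data | bowl A) = (1/8)(1/7) = 1/56; P(data | bowl B) = (1/5)(3/4) = 3/20.
Multiplying each by its prior: 2/5 · 1/56 = 1/140, 3/5 · 3/20 = 9/100; these sum to 17/175.
The posterior is then P(bowl A | data) = 5/68, P(bowl B | data) = 63/68.
The predictive probability is P(white next | data) = (1)(5/68) + (1/3)(63/68) = 13/34.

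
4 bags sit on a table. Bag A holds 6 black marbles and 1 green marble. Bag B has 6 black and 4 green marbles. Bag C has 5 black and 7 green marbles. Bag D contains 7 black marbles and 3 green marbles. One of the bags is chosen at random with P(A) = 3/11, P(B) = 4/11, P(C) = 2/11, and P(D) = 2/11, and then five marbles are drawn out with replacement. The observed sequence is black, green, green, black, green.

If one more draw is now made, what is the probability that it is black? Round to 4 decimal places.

Compute the likelihood of the observed sequence for each case: P(data | bag A) = (6/7)(1/7)(1/7)(6/7)(1/7) = 0.002142; P(data | bag B) = (6/10)(4/10)(4/10)(6/10)(4/10) = 0.02304; P(data | bag C) = (5/12)(7/12)(7/12)(5/12)(7/12) = 0.034461; P(data | bag D) = (7/10)(3/10)(3/10)(7/10)(3/10) = 0.01323.
The prior-weighted likelihoods are 3/11 · 0.002142 = 0.00058417, 4/11 · 0.02304 = 0.0083782, 2/11 · 0.034461 = 0.0062656, 2/11 · 0.01323 = 0.0024055; summing to 0.017633.
Dividing through by the total gives posterior P(bag A | data) = 0.033129, P(bag B | data) = 0.47513, P(bag C | data) = 0.35533, P(bag D | data) = 0.13641.
Averaging over the posterior, P(black next | data) = (6/7)(0.033129) + (3/5)(0.47513) + (5/12)(0.35533) + (7/10)(0.13641) = 0.55702.

0.5570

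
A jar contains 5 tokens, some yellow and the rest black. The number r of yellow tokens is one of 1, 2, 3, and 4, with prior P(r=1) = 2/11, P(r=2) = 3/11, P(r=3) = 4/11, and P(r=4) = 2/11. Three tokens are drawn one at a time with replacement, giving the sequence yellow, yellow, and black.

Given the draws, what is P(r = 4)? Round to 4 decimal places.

The likelihood of the observed sequence under each hypothesis: P(data | r = 1) = (1/5)(1/5)(4/5) = 0.032; P(data | r = 2) = (2/5)(2/5)(3/5) = 0.096; P(data | r = 3) = (3/5)(3/5)(2/5) = 0.144; P(data | r = 4) = (4/5)(4/5)(1/5) = 0.128.
The prior-weighted likelihoods are 2/11 · 0.032 = 0.0058182, 3/11 · 0.096 = 0.026182, 4/11 · 0.144 = 0.052364, 2/11 · 0.128 = 0.023273; these sum to 0.10764.
So P(r = 4 | data) = (0.023273) / (0.10764) = 0.21622.

0.2162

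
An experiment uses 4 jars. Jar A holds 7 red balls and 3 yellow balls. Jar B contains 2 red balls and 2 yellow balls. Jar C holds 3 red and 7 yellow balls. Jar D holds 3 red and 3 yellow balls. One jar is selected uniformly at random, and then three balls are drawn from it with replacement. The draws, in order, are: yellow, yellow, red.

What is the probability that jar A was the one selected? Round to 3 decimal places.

The likelihood of the observed sequence under each hypothesis: P(data | jar A) = (3/10)(3/10)(7/10) = 0.063; P(data | jar B) = (2/4)(2/4)(2/4) = 0.125; P(data | jar C) = (7/10)(7/10)(3/10) = 0.147; P(data | jar D) = (3/6)(3/6)(3/6) = 0.125.
Multiplying each by its prior: 1/4 · 0.063 = 0.01575, 1/4 · 0.125 = 0.03125, 1/4 · 0.147 = 0.03675, 1/4 · 0.125 = 0.03125; summing to 0.115.
Therefore the posterior P(jar A | data) = (0.01575) / (0.115) = 0.13696.

0.137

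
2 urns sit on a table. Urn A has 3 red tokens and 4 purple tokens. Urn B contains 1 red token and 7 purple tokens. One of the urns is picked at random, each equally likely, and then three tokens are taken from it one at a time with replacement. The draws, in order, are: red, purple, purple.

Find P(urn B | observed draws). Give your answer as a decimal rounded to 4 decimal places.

The likelihood of the observed sequence under each hypothesis: P(data | urn A) = (3/7)(4/7)(4/7) = 0.13994; P(data | urn B) = (1/8)(7/8)(7/8) = 0.095703.
Weighting by the prior gives 1/2 · 0.13994 = 0.069971, 1/2 · 0.095703 = 0.047852; summing to 0.11782.
Hence P(urn B | data) = (0.047852) / (0.11782) = 0.40613.

0.4061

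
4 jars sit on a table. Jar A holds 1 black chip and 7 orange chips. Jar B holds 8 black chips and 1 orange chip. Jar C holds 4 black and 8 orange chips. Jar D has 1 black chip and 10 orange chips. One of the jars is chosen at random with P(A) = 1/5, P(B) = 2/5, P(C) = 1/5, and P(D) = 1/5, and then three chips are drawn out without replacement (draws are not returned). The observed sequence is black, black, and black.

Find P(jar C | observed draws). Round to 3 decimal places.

0.013

Under each hypothesis, the probability of the observed sequence is: P(data | jar A) = (1/8)(0/7) = 0; P(data | jar B) = (8/9)(7/8)(6/7) = 2/3; P(data | jar C) = (4/12)(3/11)(2/10) = 1/55; P(data | jar D) = (1/11)(0/10) = 0.
The prior-weighted likelihoods are 1/5 · 0 = 0, 2/5 · 2/3 = 4/15, 1/5 · 1/55 = 1/275, 1/5 · 0 = 0; summing to 223/825.
Hence P(jar C | data) = (1/275) / (223/825) = 3/223.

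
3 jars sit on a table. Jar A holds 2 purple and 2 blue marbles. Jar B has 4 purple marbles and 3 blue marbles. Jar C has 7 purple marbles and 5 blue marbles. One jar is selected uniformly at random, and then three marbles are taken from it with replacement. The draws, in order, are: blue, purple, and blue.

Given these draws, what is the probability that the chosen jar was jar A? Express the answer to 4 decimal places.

For each hypothesis, P(data | H) works out to: P(data | jar A) = (2/4)(2/4)(2/4) = 0.125; P(data | jar B) = (3/7)(4/7)(3/7) = 0.10496; P(data | jar C) = (5/12)(7/12)(5/12) = 0.10127.
Multiplying each by its prior: 1/3 · 0.125 = 0.041667, 1/3 · 0.10496 = 0.034985, 1/3 · 0.10127 = 0.033758; summing to 0.11041.
So P(jar A | data) = (0.041667) / (0.11041) = 0.37738.

0.3774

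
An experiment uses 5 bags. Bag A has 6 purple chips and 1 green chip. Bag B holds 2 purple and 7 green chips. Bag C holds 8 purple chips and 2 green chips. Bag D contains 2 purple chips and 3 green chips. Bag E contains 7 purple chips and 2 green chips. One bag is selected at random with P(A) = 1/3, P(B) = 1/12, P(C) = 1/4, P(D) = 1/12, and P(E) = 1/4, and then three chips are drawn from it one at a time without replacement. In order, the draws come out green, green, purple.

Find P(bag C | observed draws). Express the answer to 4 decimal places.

0.1290

Compute the likelihood of the observed sequence for each case: P(data | bag A) = (1/7)(0/6) = 0; P(data | bag B) = (7/9)(6/8)(2/7) = 1/6; P(data | bag C) = (2/10)(1/9)(8/8) = 1/45; P(data | bag D) = (3/5)(2/4)(2/3) = 1/5; P(data | bag E) = (2/9)(1/8)(7/7) = 1/36.
The prior-weighted likelihoods are 1/3 · 0 = 0, 1/12 · 1/6 = 1/72, 1/4 · 1/45 = 1/180, 1/12 · 1/5 = 1/60, 1/4 · 1/36 = 1/144; summing to 31/720.
Hence P(bag C | data) = (1/180) / (31/720) = 4/31.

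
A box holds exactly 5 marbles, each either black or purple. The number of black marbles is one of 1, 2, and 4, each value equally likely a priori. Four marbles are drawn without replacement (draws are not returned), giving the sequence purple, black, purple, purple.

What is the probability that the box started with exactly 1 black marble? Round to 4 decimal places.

For each hypothesis, P(data | H) works out to: P(data | r = 1) = (4/5)(1/4)(3/3)(2/2) = 1/5; P(data | r = 2) = (3/5)(2/4)(2/3)(1/2) = 1/10; P(data | r = 4) = (1/5)(4/4)(0/3) = 0.
Multiplying each by its prior: 1/3 · 1/5 = 1/15, 1/3 · 1/10 = 1/30, 1/3 · 0 = 0; with total 1/10.
Hence P(r = 1 | data) = (1/15) / (1/10) = 2/3.

0.6667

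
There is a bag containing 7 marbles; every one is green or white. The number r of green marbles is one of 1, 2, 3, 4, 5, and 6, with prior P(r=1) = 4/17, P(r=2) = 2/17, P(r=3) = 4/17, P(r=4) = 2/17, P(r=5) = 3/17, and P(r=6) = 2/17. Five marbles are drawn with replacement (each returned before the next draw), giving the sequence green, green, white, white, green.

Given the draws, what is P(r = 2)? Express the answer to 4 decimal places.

Compute the likelihood of the observed sequence for each case: P(data | r = 1) = (1/7)(1/7)(6/7)(6/7)(1/7) = 0.002142; P(data | r = 2) = (2/7)(2/7)(5/7)(5/7)(2/7) = 0.0119; P(data | r = 3) = (3/7)(3/7)(4/7)(4/7)(3/7) = 0.025704; P(data | r = 4) = (4/7)(4/7)(3/7)(3/7)(4/7) = 0.034271; P(data | r = 5) = (5/7)(5/7)(2/7)(2/7)(5/7) = 0.02975; P(data | r = 6) = (6/7)(6/7)(1/7)(1/7)(6/7) = 0.012852.
Multiplying each by its prior: 4/17 · 0.002142 = 0.00050399, 2/17 · 0.0119 = 0.0014, 4/17 · 0.025704 = 0.0060479, 2/17 · 0.034271 = 0.0040319, 3/17 · 0.02975 = 0.0052499, 2/17 · 0.012852 = 0.001512; summing to 0.018746.
Hence P(r = 2 | data) = (0.0014) / (0.018746) = 0.074683.

0.0747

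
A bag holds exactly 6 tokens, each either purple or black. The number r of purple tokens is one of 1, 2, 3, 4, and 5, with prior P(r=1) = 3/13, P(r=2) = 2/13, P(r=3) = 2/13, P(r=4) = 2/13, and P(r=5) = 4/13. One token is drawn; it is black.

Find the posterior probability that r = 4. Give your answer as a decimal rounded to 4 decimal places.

Under each hypothesis, the probability of this draw is: P(data | r = 1) = (5/6) = 5/6; P(data | r = 2) = (4/6) = 2/3; P(data | r = 3) = (3/6) = 1/2; P(data | r = 4) = (2/6) = 1/3; P(data | r = 5) = (1/6) = 1/6.
Multiplying each by its prior: 3/13 · 5/6 = 5/26, 2/13 · 2/3 = 4/39, 2/13 · 1/2 = 1/13, 2/13 · 1/3 = 2/39, 4/13 · 1/6 = 2/39; summing to 37/78.
Therefore the posterior P(r = 4 | data) = (2/39) / (37/78) = 4/37.

0.1081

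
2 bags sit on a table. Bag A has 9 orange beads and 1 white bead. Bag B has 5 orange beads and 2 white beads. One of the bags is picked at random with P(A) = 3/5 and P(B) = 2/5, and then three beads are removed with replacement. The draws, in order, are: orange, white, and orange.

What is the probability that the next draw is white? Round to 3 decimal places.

0.201

Compute the likelihood of the observed sequence for each case: P(data | bag A) = (9/10)(1/10)(9/10) = 0.081; P(data | bag B) = (5/7)(2/7)(5/7) = 0.14577.
Multiplying each by its prior: 3/5 · 0.081 = 0.0486, 2/5 · 0.14577 = 0.058309; with total 0.10691.
The posterior is then P(bag A | data) = 0.45459, P(bag B | data) = 0.54541.
So P(white next | data) = Σ P(white next | H) P(H | data) = (1/10)(0.45459) + (2/7)(0.54541) = 0.20129.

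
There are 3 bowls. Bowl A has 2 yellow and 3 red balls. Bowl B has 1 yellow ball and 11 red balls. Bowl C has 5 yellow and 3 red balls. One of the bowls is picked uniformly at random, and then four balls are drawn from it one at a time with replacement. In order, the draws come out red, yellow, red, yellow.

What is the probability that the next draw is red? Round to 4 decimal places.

0.5112

For each hypothesis, P(data | H) works out to: P(data | bowl A) = (3/5)(2/5)(3/5)(2/5) = 0.0576; P(data | bowl B) = (11/12)(1/12)(11/12)(1/12) = 0.0058353; P(data | bowl C) = (3/8)(5/8)(3/8)(5/8) = 0.054932.
The prior-weighted likelihoods are 1/3 · 0.0576 = 0.0192, 1/3 · 0.0058353 = 0.0019451, 1/3 · 0.054932 = 0.018311; these sum to 0.039456.
Normalising, the posterior is P(bowl A | data) = 0.48662, P(bowl B | data) = 0.049298, P(bowl C | data) = 0.46408.
The predictive probability is P(red next | data) = (3/5)(0.48662) + (11/12)(0.049298) + (3/8)(0.46408) = 0.51119.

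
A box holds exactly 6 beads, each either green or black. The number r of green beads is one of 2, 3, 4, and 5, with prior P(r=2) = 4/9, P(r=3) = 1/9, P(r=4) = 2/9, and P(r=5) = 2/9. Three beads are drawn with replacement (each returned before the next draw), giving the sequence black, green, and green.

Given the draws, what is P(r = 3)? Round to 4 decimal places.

For each hypothesis, P(data | H) works out to: P(data | r = 2) = (4/6)(2/6)(2/6) = 0.074074; P(data | r = 3) = (3/6)(3/6)(3/6) = 0.125; P(data | r = 4) = (2/6)(4/6)(4/6) = 0.14815; P(data | r = 5) = (1/6)(5/6)(5/6) = 0.11574.
The prior-weighted likelihoods are 4/9 · 0.074074 = 0.032922, 1/9 · 0.125 = 0.013889, 2/9 · 0.14815 = 0.032922, 2/9 · 0.11574 = 0.02572; these sum to 0.10545.
Hence P(r = 3 | data) = (0.013889) / (0.10545) = 0.13171.

0.1317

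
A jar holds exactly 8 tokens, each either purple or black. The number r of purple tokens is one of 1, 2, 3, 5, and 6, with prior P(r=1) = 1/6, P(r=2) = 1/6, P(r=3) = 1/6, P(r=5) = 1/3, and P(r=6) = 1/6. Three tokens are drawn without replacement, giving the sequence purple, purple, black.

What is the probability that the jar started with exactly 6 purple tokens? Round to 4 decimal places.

0.2703

Compute the likelihood of the observed sequence for each case: P(data | r = 1) = (1/8)(0/7) = 0; P(data | r = 2) = (2/8)(1/7)(6/6) = 1/28; P(data | r = 3) = (3/8)(2/7)(5/6) = 5/56; P(data | r = 5) = (5/8)(4/7)(3/6) = 5/28; P(data | r = 6) = (6/8)(5/7)(2/6) = 5/28.
Multiplying each by its prior: 1/6 · 0 = 0, 1/6 · 1/28 = 1/168, 1/6 · 5/56 = 5/336, 1/3 · 5/28 = 5/84, 1/6 · 5/28 = 5/168; summing to 37/336.
So P(r = 6 | data) = (5/168) / (37/336) = 10/37.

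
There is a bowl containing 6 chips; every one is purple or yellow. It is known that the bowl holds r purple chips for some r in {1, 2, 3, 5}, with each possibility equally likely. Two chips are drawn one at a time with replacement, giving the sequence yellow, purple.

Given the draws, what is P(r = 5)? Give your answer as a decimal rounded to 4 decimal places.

0.1852

The likelihood of the observed sequence under each hypothesis: P(data | r = 1) = (5/6)(1/6) = 5/36; P(data | r = 2) = (4/6)(2/6) = 2/9; P(data | r = 3) = (3/6)(3/6) = 1/4; P(data | r = 5) = (1/6)(5/6) = 5/36.
Multiplying each by its prior: 1/4 · 5/36 = 5/144, 1/4 · 2/9 = 1/18, 1/4 · 1/4 = 1/16, 1/4 · 5/36 = 5/144; with total 3/16.
So P(r = 5 | data) = (5/144) / (3/16) = 5/27.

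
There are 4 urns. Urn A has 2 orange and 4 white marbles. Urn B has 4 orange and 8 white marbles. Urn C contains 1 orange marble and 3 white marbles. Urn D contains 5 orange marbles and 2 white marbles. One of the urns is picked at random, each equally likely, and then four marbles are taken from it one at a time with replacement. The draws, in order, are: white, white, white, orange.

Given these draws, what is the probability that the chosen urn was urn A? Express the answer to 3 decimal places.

0.309

Under each hypothesis, the probability of the observed sequence is: P(data | urn A) = (4/6)(4/6)(4/6)(2/6) = 0.098765; P(data | urn B) = (8/12)(8/12)(8/12)(4/12) = 0.098765; P(data | urn C) = (3/4)(3/4)(3/4)(1/4) = 0.10547; P(data | urn D) = (2/7)(2/7)(2/7)(5/7) = 0.01666.
Multiplying each by its prior: 1/4 · 0.098765 = 0.024691, 1/4 · 0.098765 = 0.024691, 1/4 · 0.10547 = 0.026367, 1/4 · 0.01666 = 0.0041649; these sum to 0.079915.
Therefore the posterior P(urn A | data) = (0.024691) / (0.079915) = 0.30897.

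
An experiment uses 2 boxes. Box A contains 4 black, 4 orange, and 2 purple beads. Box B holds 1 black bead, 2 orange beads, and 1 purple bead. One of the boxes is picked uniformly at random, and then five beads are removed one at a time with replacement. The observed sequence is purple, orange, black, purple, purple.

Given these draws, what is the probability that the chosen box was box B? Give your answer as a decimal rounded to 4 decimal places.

0.6041

For each hypothesis, P(data | H) works out to: P(data | box A) = (2/10)(4/10)(4/10)(2/10)(2/10) = 0.00128; P(data | box B) = (1/4)(2/4)(1/4)(1/4)(1/4) = 0.0019531.
Weighting by the prior gives 1/2 · 0.00128 = 0.00064, 1/2 · 0.0019531 = 0.00097656; summing to 0.0016166.
Hence P(box B | data) = (0.00097656) / (0.0016166) = 0.6041.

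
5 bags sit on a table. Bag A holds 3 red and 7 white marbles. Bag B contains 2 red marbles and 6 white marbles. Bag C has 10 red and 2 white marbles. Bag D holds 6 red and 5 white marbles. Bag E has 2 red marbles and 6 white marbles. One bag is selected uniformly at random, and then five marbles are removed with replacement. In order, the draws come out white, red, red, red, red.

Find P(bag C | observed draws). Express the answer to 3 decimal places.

Compute the likelihood of the observed sequence for each case: P(data | bag A) = (7/10)(3/10)(3/10)(3/10)(3/10) = 0.00567; P(data | bag B) = (6/8)(2/8)(2/8)(2/8)(2/8) = 0.0029297; P(data | bag C) = (2/12)(10/12)(10/12)(10/12)(10/12) = 0.080376; P(data | bag D) = (5/11)(6/11)(6/11)(6/11)(6/11) = 0.040236; P(data | bag E) = (6/8)(2/8)(2/8)(2/8)(2/8) = 0.0029297.
Weighting by the prior gives 1/5 · 0.00567 = 0.001134, 1/5 · 0.0029297 = 0.00058594, 1/5 · 0.080376 = 0.016075, 1/5 · 0.040236 = 0.0080471, 1/5 · 0.0029297 = 0.00058594; with total 0.026428.
So P(bag C | data) = (0.016075) / (0.026428) = 0.60826.

0.608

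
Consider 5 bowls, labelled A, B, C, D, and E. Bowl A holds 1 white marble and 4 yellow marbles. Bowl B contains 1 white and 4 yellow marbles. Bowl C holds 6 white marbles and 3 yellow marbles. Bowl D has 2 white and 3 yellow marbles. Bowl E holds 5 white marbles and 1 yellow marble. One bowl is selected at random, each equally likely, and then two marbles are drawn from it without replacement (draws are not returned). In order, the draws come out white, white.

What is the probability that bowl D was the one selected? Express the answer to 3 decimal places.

0.085

Compute the likelihood of the observed sequence for each case: P(data | bowl A) = (1/5)(0/4) = 0; P(data | bowl B) = (1/5)(0/4) = 0; P(data | bowl C) = (6/9)(5/8) = 5/12; P(data | bowl D) = (2/5)(1/4) = 1/10; P(data | bowl E) = (5/6)(4/5) = 2/3.
Multiplying each by its prior: 1/5 · 0 = 0, 1/5 · 0 = 0, 1/5 · 5/12 = 1/12, 1/5 · 1/10 = 1/50, 1/5 · 2/3 = 2/15; these sum to 71/300.
Hence P(bowl D | data) = (1/50) / (71/300) = 6/71.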